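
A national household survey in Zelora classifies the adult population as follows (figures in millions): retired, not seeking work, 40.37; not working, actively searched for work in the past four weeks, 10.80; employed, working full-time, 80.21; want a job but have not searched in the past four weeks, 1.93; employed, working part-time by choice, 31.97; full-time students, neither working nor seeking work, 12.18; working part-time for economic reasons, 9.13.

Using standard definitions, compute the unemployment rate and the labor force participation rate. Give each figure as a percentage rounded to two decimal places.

Employed = 80.21 + 31.97 + 9.13 = 121.31 million (anyone who worked, including part-time for economic reasons, counts as employed).
Unemployed = 10.80 million.
Labor force = 121.31 + 10.80 = 132.11 million.
Not in labor force = 40.37 + 1.93 + 12.18 = 54.48 million (those not working and not actively searching are outside the labor force — including those who want a job but have given up searching).
Civilian working-age population = 132.11 + 54.48 = 186.59 million.
Unemployment rate = 10.80 / 132.11 = 8.18%.
Labor force participation rate = 132.11 / 186.59 = 70.80%.

Unemployment rate ≈ 8.18%; labor force participation rate ≈ 70.80%.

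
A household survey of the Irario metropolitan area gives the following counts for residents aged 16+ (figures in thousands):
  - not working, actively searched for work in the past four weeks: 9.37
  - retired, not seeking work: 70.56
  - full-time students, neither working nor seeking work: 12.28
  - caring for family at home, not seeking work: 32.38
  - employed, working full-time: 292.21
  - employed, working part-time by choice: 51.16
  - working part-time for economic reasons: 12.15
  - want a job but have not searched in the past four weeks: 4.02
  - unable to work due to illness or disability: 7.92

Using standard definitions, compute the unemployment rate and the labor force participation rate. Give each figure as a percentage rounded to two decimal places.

Employed = 292.21 + 51.16 + 12.15 = 355.52 thousand (anyone who worked, including part-time for economic reasons, counts as employed).
Unemployed = 9.37 thousand.
Labor force = 355.52 + 9.37 = 364.89 thousand.
Not in labor force = 70.56 + 12.28 + 32.38 + 4.02 + 7.92 = 127.16 thousand (those not working and not actively searching are outside the labor force — including those who want a job but have given up searching).
Civilian working-age population = 364.89 + 127.16 = 492.05 thousand.
Unemployment rate = 9.37 / 364.89 = 2.57%.
Labor force participation rate = 364.89 / 492.05 = 74.16%.

Unemployment rate ≈ 2.57%; labor force participation rate ≈ 74.16%.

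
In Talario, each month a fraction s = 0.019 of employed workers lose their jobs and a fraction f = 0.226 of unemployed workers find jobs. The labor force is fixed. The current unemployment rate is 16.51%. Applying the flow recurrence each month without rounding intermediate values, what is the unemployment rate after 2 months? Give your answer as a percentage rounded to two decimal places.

Unemployment rate after two months ≈ 12.75%.

With a fixed labor force, u_{t+1} = u_t + s·(1−u_t) − f·u_t = u_t·(1−s−f) + s.
Here 1−s−f = 0.755 and s = 0.019.
u_1 = 0.165100 × 0.755 + 0.019 = 0.143650.
u_2 = 0.143650 × 0.755 + 0.019 = 0.127456.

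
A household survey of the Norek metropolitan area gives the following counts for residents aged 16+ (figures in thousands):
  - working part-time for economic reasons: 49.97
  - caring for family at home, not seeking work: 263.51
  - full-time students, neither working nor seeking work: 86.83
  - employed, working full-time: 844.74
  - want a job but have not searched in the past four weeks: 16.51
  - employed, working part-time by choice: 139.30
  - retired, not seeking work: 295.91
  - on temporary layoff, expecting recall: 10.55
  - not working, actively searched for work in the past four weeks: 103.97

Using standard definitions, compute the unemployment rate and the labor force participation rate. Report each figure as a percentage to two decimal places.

Unemployment rate ≈ 9.97%; labor force participation rate ≈ 63.41%.

Employed = 49.97 + 844.74 + 139.30 = 1,034.01 thousand (anyone who worked, including part-time for economic reasons, counts as employed).
Unemployed = 10.55 + 103.97 = 114.52 thousand (jobless and actively searching, or on temporary layoff).
Labor force = 1,034.01 + 114.52 = 1,148.53 thousand.
Not in labor force = 263.51 + 86.83 + 16.51 + 295.91 = 662.76 thousand (those not working and not actively searching are outside the labor force — including those who want a job but have given up searching).
Civilian working-age population = 1,148.53 + 662.76 = 1,811.29 thousand.
Unemployment rate = 114.52 / 1,148.53 = 9.97%.
Labor force participation rate = 1,148.53 / 1,811.29 = 63.41%.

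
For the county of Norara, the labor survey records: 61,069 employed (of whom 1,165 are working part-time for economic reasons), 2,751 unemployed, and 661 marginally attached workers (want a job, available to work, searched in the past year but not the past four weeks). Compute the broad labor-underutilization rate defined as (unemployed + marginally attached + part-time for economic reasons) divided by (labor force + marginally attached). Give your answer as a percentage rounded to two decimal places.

Labor force = 61,069 + 2,751 = 63,820.
Numerator = 2,751 + 661 + 1,165 = 4,577.
Denominator = 63,820 + 661 = 64,481.
Broad rate = 4,577 / 64,481 = 7.10%.

Broad underutilization rate ≈ 7.10%.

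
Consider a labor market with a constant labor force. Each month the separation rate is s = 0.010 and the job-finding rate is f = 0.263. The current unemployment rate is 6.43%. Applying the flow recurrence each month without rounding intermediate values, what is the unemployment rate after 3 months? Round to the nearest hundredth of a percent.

Unemployment rate after three months ≈ 4.73%.

With a fixed labor force, u_{t+1} = u_t + s·(1−u_t) − f·u_t = u_t·(1−s−f) + s.
Here 1−s−f = 0.727 and s = 0.010.
u_1 = 0.064300 × 0.727 + 0.010 = 0.056746.
u_2 = 0.056746 × 0.727 + 0.010 = 0.051254.
u_3 = 0.051254 × 0.727 + 0.010 = 0.047262.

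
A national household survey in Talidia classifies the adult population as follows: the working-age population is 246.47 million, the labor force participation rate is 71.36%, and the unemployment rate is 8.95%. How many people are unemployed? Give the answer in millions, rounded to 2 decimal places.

About 15.74 million are unemployed.

Labor force = 0.7136 × 246.47 = 175.88 million.
Unemployed = 0.0895 × 175.88 ≈ 15.74 million.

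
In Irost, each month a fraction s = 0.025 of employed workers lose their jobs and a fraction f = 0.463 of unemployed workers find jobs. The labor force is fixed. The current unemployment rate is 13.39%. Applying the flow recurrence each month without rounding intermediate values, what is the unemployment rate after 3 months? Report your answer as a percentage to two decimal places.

With a fixed labor force, u_{t+1} = u_t + s·(1−u_t) − f·u_t = u_t·(1−s−f) + s.
Here 1−s−f = 0.512 and s = 0.025.
u_1 = 0.133900 × 0.512 + 0.025 = 0.093557.
u_2 = 0.093557 × 0.512 + 0.025 = 0.072901.
u_3 = 0.072901 × 0.512 + 0.025 = 0.062325.

Unemployment rate after three months ≈ 6.23%.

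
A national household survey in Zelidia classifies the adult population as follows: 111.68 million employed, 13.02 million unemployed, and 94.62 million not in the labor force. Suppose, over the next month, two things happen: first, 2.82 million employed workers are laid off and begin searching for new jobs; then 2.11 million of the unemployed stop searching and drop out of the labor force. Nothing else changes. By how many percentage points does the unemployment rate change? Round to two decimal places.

Initially, labor force = 111.68 + 13.02 = 124.70 million, so u = 13.02/124.70 = 10.44%.
After the first change, employed falls and unemployed rises by 2.82; labor force unchanged → E = 108.86, U = 15.84, labor force = 124.70 million.
After the second change, unemployed and labor force both fall by 2.11 → E = 108.86, U = 13.73, labor force = 122.59 million.
New unemployment rate = 13.73 / 122.59 = 11.20%.
Change = 11.20% − 10.44% = +0.76 percentage points.

The unemployment rate changes by +0.76 percentage points.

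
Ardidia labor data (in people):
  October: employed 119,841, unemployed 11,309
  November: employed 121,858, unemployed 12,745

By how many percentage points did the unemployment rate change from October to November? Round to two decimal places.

The unemployment rate changed by +0.85 percentage points.

October: labor force = 119,841 + 11,309 = 131,150; u = 11,309/131,150 = 8.62%.
November: labor force = 121,858 + 12,745 = 134,603; u = 12,745/134,603 = 9.47%.
Change = 9.47% − 8.62% = +0.85 pp.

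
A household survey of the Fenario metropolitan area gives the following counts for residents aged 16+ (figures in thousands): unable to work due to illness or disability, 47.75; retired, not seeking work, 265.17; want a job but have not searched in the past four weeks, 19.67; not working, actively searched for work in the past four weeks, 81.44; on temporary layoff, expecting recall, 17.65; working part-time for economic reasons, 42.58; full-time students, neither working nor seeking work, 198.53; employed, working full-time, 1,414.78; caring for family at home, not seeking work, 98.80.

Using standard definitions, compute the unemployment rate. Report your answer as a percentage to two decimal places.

Unemployment rate ≈ 6.37%.

Employed = 42.58 + 1,414.78 = 1,457.36 thousand (anyone who worked, including part-time for economic reasons, counts as employed).
Unemployed = 81.44 + 17.65 = 99.09 thousand (jobless and actively searching, or on temporary layoff).
Labor force = 1,457.36 + 99.09 = 1,556.45 thousand.
Unemployment rate = 99.09 / 1,556.45 = 6.37%.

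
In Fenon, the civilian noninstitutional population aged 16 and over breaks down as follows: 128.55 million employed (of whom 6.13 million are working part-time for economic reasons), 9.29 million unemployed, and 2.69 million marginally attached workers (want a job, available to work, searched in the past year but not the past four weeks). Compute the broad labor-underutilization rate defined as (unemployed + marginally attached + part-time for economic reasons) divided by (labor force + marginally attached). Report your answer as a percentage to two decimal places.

Broad underutilization rate ≈ 12.89%.

Labor force = 128.55 + 9.29 = 137.84 million.
Numerator = 9.29 + 2.69 + 6.13 = 18.11 million.
Denominator = 137.84 + 2.69 = 140.53 million.
Broad rate = 18.11 / 140.53 = 12.89%.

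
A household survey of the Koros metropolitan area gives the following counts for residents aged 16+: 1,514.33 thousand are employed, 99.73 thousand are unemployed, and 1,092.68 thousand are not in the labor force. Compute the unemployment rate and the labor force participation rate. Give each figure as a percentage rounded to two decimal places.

Unemployment rate ≈ 6.18%; labor force participation rate ≈ 59.63%.

Labor force = employed + unemployed = 1,514.33 + 99.73 = 1,614.06 thousand.
Working-age population = 1,614.06 + 1,092.68 = 2,706.74 thousand.
Unemployment rate = 99.73 / 1,614.06 = 6.18%.
Labor force participation rate = 1,614.06 / 2,706.74 = 59.63%.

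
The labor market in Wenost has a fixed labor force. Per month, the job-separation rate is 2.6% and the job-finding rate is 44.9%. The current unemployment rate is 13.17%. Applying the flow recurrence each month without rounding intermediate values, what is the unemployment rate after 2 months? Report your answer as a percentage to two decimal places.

Unemployment rate after two months ≈ 7.59%.

With a fixed labor force, u_{t+1} = u_t + s·(1−u_t) − f·u_t = u_t·(1−s−f) + s.
Here 1−s−f = 0.525 and s = 0.026.
u_1 = 0.131700 × 0.525 + 0.026 = 0.095143.
u_2 = 0.095143 × 0.525 + 0.026 = 0.075950.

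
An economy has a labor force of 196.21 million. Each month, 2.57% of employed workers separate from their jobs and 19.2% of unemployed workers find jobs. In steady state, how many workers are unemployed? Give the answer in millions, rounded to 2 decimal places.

Steady-state unemployment rate u* = s/(s+f) = 2.57/(2.57+19.2) = 0.118052.
Unemployed = u* × labor force = 0.118052 × 196.21 ≈ 23.16 million.

About 23.16 million are unemployed in steady state.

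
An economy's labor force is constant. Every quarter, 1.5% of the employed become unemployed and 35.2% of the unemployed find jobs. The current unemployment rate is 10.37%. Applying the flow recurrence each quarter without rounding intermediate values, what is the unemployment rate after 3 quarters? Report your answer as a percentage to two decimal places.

With a fixed labor force, u_{t+1} = u_t + s·(1−u_t) − f·u_t = u_t·(1−s−f) + s.
Here 1−s−f = 0.633 and s = 0.015.
u_1 = 0.103700 × 0.633 + 0.015 = 0.080642.
u_2 = 0.080642 × 0.633 + 0.015 = 0.066046.
u_3 = 0.066046 × 0.633 + 0.015 = 0.056807.

Unemployment rate after three quarters ≈ 5.68%.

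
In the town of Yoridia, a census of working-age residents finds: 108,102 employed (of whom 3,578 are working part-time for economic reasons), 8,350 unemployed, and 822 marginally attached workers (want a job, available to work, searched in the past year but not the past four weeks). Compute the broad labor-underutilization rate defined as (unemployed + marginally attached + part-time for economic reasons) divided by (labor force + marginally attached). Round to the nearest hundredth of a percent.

Labor force = 108,102 + 8,350 = 116,452.
Numerator = 8,350 + 822 + 3,578 = 12,750.
Denominator = 116,452 + 822 = 117,274.
Broad rate = 12,750 / 117,274 = 10.87%.

Broad underutilization rate ≈ 10.87%.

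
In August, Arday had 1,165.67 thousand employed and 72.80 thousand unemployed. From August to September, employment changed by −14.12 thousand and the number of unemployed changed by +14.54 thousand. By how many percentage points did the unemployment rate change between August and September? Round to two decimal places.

August: labor force = 1,165.67 + 72.80 = 1,238.47; u = 72.80/1,238.47 = 5.88%.
September: labor force = 1,151.55 + 87.34 = 1,238.89; u = 87.34/1,238.89 = 7.05%.
Change = 7.05% − 5.88% = +1.17 pp.

The unemployment rate changed by +1.17 percentage points.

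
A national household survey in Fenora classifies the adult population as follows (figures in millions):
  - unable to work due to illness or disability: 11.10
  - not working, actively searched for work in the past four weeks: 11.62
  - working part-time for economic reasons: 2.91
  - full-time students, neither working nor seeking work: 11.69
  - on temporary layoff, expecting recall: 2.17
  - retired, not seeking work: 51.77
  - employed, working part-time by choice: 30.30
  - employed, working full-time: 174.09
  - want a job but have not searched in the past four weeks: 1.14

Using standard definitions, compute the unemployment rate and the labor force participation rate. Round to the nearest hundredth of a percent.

Employed = 2.91 + 30.30 + 174.09 = 207.30 million (anyone who worked, including part-time for economic reasons, counts as employed).
Unemployed = 11.62 + 2.17 = 13.79 million (jobless and actively searching, or on temporary layoff).
Labor force = 207.30 + 13.79 = 221.09 million.
Not in labor force = 11.10 + 11.69 + 51.77 + 1.14 = 75.70 million (those not working and not actively searching are outside the labor force — including those who want a job but have given up searching).
Civilian working-age population = 221.09 + 75.70 = 296.79 million.
Unemployment rate = 13.79 / 221.09 = 6.24%.
Labor force participation rate = 221.09 / 296.79 = 74.49%.

Unemployment rate ≈ 6.24%; labor force participation rate ≈ 74.49%.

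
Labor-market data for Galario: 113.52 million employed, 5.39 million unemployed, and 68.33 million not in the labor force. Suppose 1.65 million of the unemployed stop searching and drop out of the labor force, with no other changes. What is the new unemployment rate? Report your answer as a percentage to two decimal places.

New unemployment rate ≈ 3.19%.

Initially, labor force = 113.52 + 5.39 = 118.91 million, so u = 5.39/118.91 = 4.53%.
After the change, unemployed and labor force both fall by 1.65 → E = 113.52, U = 3.74, labor force = 117.26 million.
New unemployment rate = 3.74 / 117.26 = 3.19%.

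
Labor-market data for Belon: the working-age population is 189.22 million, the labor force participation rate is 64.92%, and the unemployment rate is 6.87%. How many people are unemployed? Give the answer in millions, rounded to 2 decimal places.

About 8.44 million are unemployed.

Labor force = 0.6492 × 189.22 = 122.84 million.
Unemployed = 0.0687 × 122.84 ≈ 8.44 million.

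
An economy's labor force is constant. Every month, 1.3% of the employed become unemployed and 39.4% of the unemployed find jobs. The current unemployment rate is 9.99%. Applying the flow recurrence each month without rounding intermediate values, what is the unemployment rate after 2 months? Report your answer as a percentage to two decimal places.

Unemployment rate after two months ≈ 5.58%.

With a fixed labor force, u_{t+1} = u_t + s·(1−u_t) − f·u_t = u_t·(1−s−f) + s.
Here 1−s−f = 0.593 and s = 0.013.
u_1 = 0.099900 × 0.593 + 0.013 = 0.072241.
u_2 = 0.072241 × 0.593 + 0.013 = 0.055839.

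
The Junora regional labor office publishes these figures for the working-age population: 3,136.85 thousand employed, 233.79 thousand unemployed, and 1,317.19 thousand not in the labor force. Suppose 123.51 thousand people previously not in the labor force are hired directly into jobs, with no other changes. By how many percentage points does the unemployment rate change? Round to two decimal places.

Initially, labor force = 3,136.85 + 233.79 = 3,370.64 thousand, so u = 233.79/3,370.64 = 6.94%.
After the change, employed and labor force both rise by 123.51; unemployed unchanged → E = 3,260.36, U = 233.79, labor force = 3,494.15 thousand.
New unemployment rate = 233.79 / 3,494.15 = 6.69%.
Change = 6.69% − 6.94% = −0.25 percentage points.

The unemployment rate changes by −0.25 percentage points.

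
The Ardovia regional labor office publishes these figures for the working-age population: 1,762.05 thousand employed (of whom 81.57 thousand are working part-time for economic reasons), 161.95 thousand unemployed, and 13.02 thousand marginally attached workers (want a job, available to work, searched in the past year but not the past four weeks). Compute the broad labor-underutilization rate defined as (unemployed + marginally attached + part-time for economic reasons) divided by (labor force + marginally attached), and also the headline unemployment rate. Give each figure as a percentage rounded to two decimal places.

Labor force = 1,762.05 + 161.95 = 1,924.00 thousand.
Numerator = 161.95 + 13.02 + 81.57 = 256.54 thousand.
Denominator = 1,924.00 + 13.02 = 1,937.02 thousand.
Broad rate = 256.54 / 1,937.02 = 13.24%.
Headline unemployment rate = 161.95 / 1,924.00 = 8.42%.

Broad underutilization rate ≈ 13.24%; headline unemployment rate ≈ 8.42%.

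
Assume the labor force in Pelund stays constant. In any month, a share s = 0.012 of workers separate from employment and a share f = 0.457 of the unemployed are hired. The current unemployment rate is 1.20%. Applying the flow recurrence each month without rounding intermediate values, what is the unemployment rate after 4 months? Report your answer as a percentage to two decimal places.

Unemployment rate after four months ≈ 2.45%.

With a fixed labor force, u_{t+1} = u_t + s·(1−u_t) − f·u_t = u_t·(1−s−f) + s.
Here 1−s−f = 0.531 and s = 0.012.
u_1 = 0.012000 × 0.531 + 0.012 = 0.018372.
u_2 = 0.018372 × 0.531 + 0.012 = 0.021756.
u_3 = 0.021756 × 0.531 + 0.012 = 0.023552.
u_4 = 0.023552 × 0.531 + 0.012 = 0.024506.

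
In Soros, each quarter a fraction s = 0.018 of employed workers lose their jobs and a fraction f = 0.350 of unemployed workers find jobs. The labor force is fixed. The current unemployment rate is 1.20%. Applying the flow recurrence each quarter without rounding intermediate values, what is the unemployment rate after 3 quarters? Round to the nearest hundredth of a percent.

With a fixed labor force, u_{t+1} = u_t + s·(1−u_t) − f·u_t = u_t·(1−s−f) + s.
Here 1−s−f = 0.632 and s = 0.018.
u_1 = 0.012000 × 0.632 + 0.018 = 0.025584.
u_2 = 0.025584 × 0.632 + 0.018 = 0.034169.
u_3 = 0.034169 × 0.632 + 0.018 = 0.039595.

Unemployment rate after three quarters ≈ 3.96%.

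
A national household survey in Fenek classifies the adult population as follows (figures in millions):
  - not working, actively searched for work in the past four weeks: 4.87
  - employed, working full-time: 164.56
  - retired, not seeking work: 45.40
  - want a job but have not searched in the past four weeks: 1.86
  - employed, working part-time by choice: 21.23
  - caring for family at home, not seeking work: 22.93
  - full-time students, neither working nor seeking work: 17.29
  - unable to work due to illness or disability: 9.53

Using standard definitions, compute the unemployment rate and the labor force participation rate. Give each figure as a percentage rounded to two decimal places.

Unemployment rate ≈ 2.55%; labor force participation rate ≈ 66.28%.

Employed = 164.56 + 21.23 = 185.79 million.
Unemployed = 4.87 million.
Labor force = 185.79 + 4.87 = 190.66 million.
Not in labor force = 45.40 + 1.86 + 22.93 + 17.29 + 9.53 = 97.01 million (those not working and not actively searching are outside the labor force — including those who want a job but have given up searching).
Civilian working-age population = 190.66 + 97.01 = 287.67 million.
Unemployment rate = 4.87 / 190.66 = 2.55%.
Labor force participation rate = 190.66 / 287.67 = 66.28%.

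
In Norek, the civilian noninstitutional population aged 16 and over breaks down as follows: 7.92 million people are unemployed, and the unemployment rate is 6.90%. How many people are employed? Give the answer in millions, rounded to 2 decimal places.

Labor force = U / u = 7.92 / 0.0690 ≈ 114.78 million.
Employed = labor force − unemployed = 114.78 − 7.92 = 106.86 million.

About 106.86 million are employed.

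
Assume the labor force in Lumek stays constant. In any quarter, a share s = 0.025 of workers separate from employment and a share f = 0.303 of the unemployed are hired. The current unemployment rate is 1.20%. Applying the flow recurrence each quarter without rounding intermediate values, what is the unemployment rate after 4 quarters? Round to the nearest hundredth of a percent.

Unemployment rate after four quarters ≈ 6.31%.

With a fixed labor force, u_{t+1} = u_t + s·(1−u_t) − f·u_t = u_t·(1−s−f) + s.
Here 1−s−f = 0.672 and s = 0.025.
u_1 = 0.012000 × 0.672 + 0.025 = 0.033064.
u_2 = 0.033064 × 0.672 + 0.025 = 0.047219.
u_3 = 0.047219 × 0.672 + 0.025 = 0.056731.
u_4 = 0.056731 × 0.672 + 0.025 = 0.063123.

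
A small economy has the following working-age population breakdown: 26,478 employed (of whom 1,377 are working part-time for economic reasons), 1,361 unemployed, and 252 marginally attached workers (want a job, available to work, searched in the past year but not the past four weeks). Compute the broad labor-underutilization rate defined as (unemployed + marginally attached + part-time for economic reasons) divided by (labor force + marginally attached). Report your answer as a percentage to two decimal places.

Broad underutilization rate ≈ 10.64%.

Labor force = 26,478 + 1,361 = 27,839.
Numerator = 1,361 + 252 + 1,377 = 2,990.
Denominator = 27,839 + 252 = 28,091.
Broad rate = 2,990 / 28,091 = 10.64%.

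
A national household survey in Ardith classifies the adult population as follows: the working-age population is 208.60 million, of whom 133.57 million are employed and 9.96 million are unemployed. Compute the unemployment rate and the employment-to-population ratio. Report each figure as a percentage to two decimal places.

Labor force = employed + unemployed = 133.57 + 9.96 = 143.53 million.
Unemployment rate = 9.96 / 143.53 = 6.94%.
Employment-population ratio = 133.57 / 208.60 = 64.03%.

Unemployment rate ≈ 6.94%; employment-population ratio ≈ 64.03%.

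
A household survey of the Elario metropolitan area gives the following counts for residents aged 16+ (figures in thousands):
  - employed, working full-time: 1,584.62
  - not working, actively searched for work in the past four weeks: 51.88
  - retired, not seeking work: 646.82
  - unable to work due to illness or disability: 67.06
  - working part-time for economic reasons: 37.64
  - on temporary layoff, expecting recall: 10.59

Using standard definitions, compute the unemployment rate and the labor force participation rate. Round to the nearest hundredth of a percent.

Employed = 1,584.62 + 37.64 = 1,622.26 thousand (anyone who worked, including part-time for economic reasons, counts as employed).
Unemployed = 51.88 + 10.59 = 62.47 thousand (jobless and actively searching, or on temporary layoff).
Labor force = 1,622.26 + 62.47 = 1,684.73 thousand.
Not in labor force = 646.82 + 67.06 = 713.88 thousand (those not working and not actively searching are outside the labor force).
Civilian working-age population = 1,684.73 + 713.88 = 2,398.61 thousand.
Unemployment rate = 62.47 / 1,684.73 = 3.71%.
Labor force participation rate = 1,684.73 / 2,398.61 = 70.24%.

Unemployment rate ≈ 3.71%; labor force participation rate ≈ 70.24%.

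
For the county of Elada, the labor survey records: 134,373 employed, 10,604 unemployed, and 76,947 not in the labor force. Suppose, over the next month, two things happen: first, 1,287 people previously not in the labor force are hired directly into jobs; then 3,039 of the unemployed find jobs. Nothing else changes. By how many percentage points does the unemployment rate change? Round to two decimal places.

Initially, labor force = 134,373 + 10,604 = 144,977, so u = 10,604/144,977 = 7.31%.
After the first change, employed and labor force both rise by 1,287; unemployed unchanged → E = 135,660, U = 10,604, labor force = 146,264.
After the second change, unemployed falls and employed rises by 3,039; labor force unchanged → E = 138,699, U = 7,565, labor force = 146,264.
New unemployment rate = 7,565 / 146,264 = 5.17%.
Change = 5.17% − 7.31% = −2.14 percentage points.

The unemployment rate changes by −2.14 percentage points.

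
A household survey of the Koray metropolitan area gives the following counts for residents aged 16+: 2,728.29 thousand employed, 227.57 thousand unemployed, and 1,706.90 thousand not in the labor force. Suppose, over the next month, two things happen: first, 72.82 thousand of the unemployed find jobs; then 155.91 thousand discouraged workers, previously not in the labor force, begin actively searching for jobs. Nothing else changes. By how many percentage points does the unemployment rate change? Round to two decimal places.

Initially, labor force = 2,728.29 + 227.57 = 2,955.86 thousand, so u = 227.57/2,955.86 = 7.70%.
After the first change, unemployed falls and employed rises by 72.82; labor force unchanged → E = 2,801.11, U = 154.75, labor force = 2,955.86 thousand.
After the second change, unemployed and labor force both rise by 155.91 → E = 2,801.11, U = 310.66, labor force = 3,111.77 thousand.
New unemployment rate = 310.66 / 3,111.77 = 9.98%.
Change = 9.98% − 7.70% = +2.28 percentage points.

The unemployment rate changes by +2.28 percentage points.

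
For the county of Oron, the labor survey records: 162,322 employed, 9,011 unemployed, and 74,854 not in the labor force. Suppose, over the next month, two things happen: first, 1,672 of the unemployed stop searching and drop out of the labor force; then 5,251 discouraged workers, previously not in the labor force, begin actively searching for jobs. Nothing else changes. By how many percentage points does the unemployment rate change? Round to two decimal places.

Initially, labor force = 162,322 + 9,011 = 171,333, so u = 9,011/171,333 = 5.26%.
After the first change, unemployed and labor force both fall by 1,672 → E = 162,322, U = 7,339, labor force = 169,661.
After the second change, unemployed and labor force both rise by 5,251 → E = 162,322, U = 12,590, labor force = 174,912.
New unemployment rate = 12,590 / 174,912 = 7.20%.
Change = 7.20% − 5.26% = +1.94 percentage points.

The unemployment rate changes by +1.94 percentage points.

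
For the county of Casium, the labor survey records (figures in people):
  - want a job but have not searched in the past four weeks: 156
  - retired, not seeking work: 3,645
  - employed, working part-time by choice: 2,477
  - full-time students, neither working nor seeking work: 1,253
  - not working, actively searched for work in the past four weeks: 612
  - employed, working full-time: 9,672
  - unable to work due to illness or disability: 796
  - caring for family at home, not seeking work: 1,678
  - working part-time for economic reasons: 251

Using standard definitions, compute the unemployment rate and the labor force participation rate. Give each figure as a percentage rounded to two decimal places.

Unemployment rate ≈ 4.70%; labor force participation rate ≈ 63.35%.

Employed = 2,477 + 9,672 + 251 = 12,400 (anyone who worked, including part-time for economic reasons, counts as employed).
Unemployed = 612.
Labor force = 12,400 + 612 = 13,012.
Not in labor force = 156 + 3,645 + 1,253 + 796 + 1,678 = 7,528 (those not working and not actively searching are outside the labor force — including those who want a job but have given up searching).
Civilian working-age population = 13,012 + 7,528 = 20,540.
Unemployment rate = 612 / 13,012 = 4.70%.
Labor force participation rate = 13,012 / 20,540 = 63.35%.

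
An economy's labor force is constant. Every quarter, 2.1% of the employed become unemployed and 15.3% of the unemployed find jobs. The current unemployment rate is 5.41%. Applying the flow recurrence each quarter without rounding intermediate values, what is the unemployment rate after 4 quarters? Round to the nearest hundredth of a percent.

Unemployment rate after four quarters ≈ 8.97%.

With a fixed labor force, u_{t+1} = u_t + s·(1−u_t) − f·u_t = u_t·(1−s−f) + s.
Here 1−s−f = 0.826 and s = 0.021.
u_1 = 0.054100 × 0.826 + 0.021 = 0.065687.
u_2 = 0.065687 × 0.826 + 0.021 = 0.075257.
u_3 = 0.075257 × 0.826 + 0.021 = 0.083162.
u_4 = 0.083162 × 0.826 + 0.021 = 0.089692.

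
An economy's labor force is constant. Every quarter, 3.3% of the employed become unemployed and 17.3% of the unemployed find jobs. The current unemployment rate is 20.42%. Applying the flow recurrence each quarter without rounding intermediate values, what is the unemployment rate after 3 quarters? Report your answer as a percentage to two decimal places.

Unemployment rate after three quarters ≈ 18.22%.

With a fixed labor force, u_{t+1} = u_t + s·(1−u_t) − f·u_t = u_t·(1−s−f) + s.
Here 1−s−f = 0.794 and s = 0.033.
u_1 = 0.204200 × 0.794 + 0.033 = 0.195135.
u_2 = 0.195135 × 0.794 + 0.033 = 0.187937.
u_3 = 0.187937 × 0.794 + 0.033 = 0.182222.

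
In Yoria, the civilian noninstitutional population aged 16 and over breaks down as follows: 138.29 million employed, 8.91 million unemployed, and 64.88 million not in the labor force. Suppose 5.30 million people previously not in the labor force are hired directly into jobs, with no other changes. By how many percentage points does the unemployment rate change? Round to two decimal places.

Initially, labor force = 138.29 + 8.91 = 147.20 million, so u = 8.91/147.20 = 6.05%.
After the change, employed and labor force both rise by 5.30; unemployed unchanged → E = 143.59, U = 8.91, labor force = 152.50 million.
New unemployment rate = 8.91 / 152.50 = 5.84%.
Change = 5.84% − 6.05% = −0.21 percentage points.

The unemployment rate changes by −0.21 percentage points.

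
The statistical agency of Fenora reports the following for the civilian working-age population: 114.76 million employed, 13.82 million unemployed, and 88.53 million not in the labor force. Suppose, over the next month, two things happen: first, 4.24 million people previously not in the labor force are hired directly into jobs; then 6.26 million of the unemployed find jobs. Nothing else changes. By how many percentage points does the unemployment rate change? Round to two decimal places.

The unemployment rate changes by −5.06 percentage points.

Initially, labor force = 114.76 + 13.82 = 128.58 million, so u = 13.82/128.58 = 10.75%.
After the first change, employed and labor force both rise by 4.24; unemployed unchanged → E = 119.00, U = 13.82, labor force = 132.82 million.
After the second change, unemployed falls and employed rises by 6.26; labor force unchanged → E = 125.26, U = 7.56, labor force = 132.82 million.
New unemployment rate = 7.56 / 132.82 = 5.69%.
Change = 5.69% − 10.75% = −5.06 percentage points.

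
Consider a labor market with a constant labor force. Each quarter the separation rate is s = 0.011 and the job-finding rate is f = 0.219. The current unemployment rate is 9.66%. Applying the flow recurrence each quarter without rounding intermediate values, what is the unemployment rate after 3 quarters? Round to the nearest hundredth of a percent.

With a fixed labor force, u_{t+1} = u_t + s·(1−u_t) − f·u_t = u_t·(1−s−f) + s.
Here 1−s−f = 0.770 and s = 0.011.
u_1 = 0.096600 × 0.770 + 0.011 = 0.085382.
u_2 = 0.085382 × 0.770 + 0.011 = 0.076744.
u_3 = 0.076744 × 0.770 + 0.011 = 0.070093.

Unemployment rate after three quarters ≈ 7.01%.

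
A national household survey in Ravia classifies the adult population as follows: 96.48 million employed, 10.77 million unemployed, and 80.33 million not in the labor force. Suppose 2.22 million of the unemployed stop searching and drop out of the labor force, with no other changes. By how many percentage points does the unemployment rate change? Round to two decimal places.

Initially, labor force = 96.48 + 10.77 = 107.25 million, so u = 10.77/107.25 = 10.04%.
After the change, unemployed and labor force both fall by 2.22 → E = 96.48, U = 8.55, labor force = 105.03 million.
New unemployment rate = 8.55 / 105.03 = 8.14%.
Change = 8.14% − 10.04% = −1.90 percentage points.

The unemployment rate changes by −1.90 percentage points.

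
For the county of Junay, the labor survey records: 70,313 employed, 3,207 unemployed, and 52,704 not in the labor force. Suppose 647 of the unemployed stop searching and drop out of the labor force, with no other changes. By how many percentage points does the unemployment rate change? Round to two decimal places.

Initially, labor force = 70,313 + 3,207 = 73,520, so u = 3,207/73,520 = 4.36%.
After the change, unemployed and labor force both fall by 647 → E = 70,313, U = 2,560, labor force = 72,873.
New unemployment rate = 2,560 / 72,873 = 3.51%.
Change = 3.51% − 4.36% = −0.85 percentage points.

The unemployment rate changes by −0.85 percentage points.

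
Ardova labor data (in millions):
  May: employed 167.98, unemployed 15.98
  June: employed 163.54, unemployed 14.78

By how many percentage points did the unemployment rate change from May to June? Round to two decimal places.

The unemployment rate changed by −0.40 percentage points.

May: labor force = 167.98 + 15.98 = 183.96; u = 15.98/183.96 = 8.69%.
June: labor force = 163.54 + 14.78 = 178.32; u = 14.78/178.32 = 8.29%.
Change = 8.29% − 8.69% = −0.40 pp.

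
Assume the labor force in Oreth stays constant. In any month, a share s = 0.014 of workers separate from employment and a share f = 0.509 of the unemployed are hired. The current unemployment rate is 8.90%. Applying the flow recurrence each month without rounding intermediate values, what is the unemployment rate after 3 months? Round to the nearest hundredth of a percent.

With a fixed labor force, u_{t+1} = u_t + s·(1−u_t) − f·u_t = u_t·(1−s−f) + s.
Here 1−s−f = 0.477 and s = 0.014.
u_1 = 0.089000 × 0.477 + 0.014 = 0.056453.
u_2 = 0.056453 × 0.477 + 0.014 = 0.040928.
u_3 = 0.040928 × 0.477 + 0.014 = 0.033523.

Unemployment rate after three months ≈ 3.35%.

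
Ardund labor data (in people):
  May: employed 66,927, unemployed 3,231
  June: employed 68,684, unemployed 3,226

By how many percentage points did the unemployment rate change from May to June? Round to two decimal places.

The unemployment rate changed by −0.12 percentage points.

May: labor force = 66,927 + 3,231 = 70,158; u = 3,231/70,158 = 4.61%.
June: labor force = 68,684 + 3,226 = 71,910; u = 3,226/71,910 = 4.49%.
Change = 4.49% − 4.61% = −0.12 pp.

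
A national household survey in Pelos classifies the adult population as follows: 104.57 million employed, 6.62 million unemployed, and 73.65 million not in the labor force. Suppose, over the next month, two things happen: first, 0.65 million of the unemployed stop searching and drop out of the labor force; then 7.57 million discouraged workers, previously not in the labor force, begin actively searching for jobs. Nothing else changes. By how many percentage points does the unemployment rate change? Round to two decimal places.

The unemployment rate changes by +5.51 percentage points.

Initially, labor force = 104.57 + 6.62 = 111.19 million, so u = 6.62/111.19 = 5.95%.
After the first change, unemployed and labor force both fall by 0.65 → E = 104.57, U = 5.97, labor force = 110.54 million.
After the second change, unemployed and labor force both rise by 7.57 → E = 104.57, U = 13.54, labor force = 118.11 million.
New unemployment rate = 13.54 / 118.11 = 11.46%.
Change = 11.46% − 5.95% = +5.51 percentage points.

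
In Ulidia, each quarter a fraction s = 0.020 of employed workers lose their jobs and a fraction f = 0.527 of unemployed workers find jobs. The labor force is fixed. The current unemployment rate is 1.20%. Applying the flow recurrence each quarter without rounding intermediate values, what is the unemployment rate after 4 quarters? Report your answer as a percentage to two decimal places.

With a fixed labor force, u_{t+1} = u_t + s·(1−u_t) − f·u_t = u_t·(1−s−f) + s.
Here 1−s−f = 0.453 and s = 0.020.
u_1 = 0.012000 × 0.453 + 0.020 = 0.025436.
u_2 = 0.025436 × 0.453 + 0.020 = 0.031523.
u_3 = 0.031523 × 0.453 + 0.020 = 0.034280.
u_4 = 0.034280 × 0.453 + 0.020 = 0.035529.

Unemployment rate after four quarters ≈ 3.55%.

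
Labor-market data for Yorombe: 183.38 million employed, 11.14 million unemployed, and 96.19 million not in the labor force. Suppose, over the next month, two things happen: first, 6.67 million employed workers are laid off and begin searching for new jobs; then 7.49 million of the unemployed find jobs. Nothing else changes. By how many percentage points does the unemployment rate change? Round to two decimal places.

Initially, labor force = 183.38 + 11.14 = 194.52 million, so u = 11.14/194.52 = 5.73%.
After the first change, employed falls and unemployed rises by 6.67; labor force unchanged → E = 176.71, U = 17.81, labor force = 194.52 million.
After the second change, unemployed falls and employed rises by 7.49; labor force unchanged → E = 184.20, U = 10.32, labor force = 194.52 million.
New unemployment rate = 10.32 / 194.52 = 5.31%.
Change = 5.31% − 5.73% = −0.42 percentage points.

The unemployment rate changes by −0.42 percentage points.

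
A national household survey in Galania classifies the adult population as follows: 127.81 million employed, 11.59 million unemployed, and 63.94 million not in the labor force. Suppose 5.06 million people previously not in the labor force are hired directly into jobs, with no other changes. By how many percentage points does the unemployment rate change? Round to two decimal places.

The unemployment rate changes by −0.29 percentage points.

Initially, labor force = 127.81 + 11.59 = 139.40 million, so u = 11.59/139.40 = 8.31%.
After the change, employed and labor force both rise by 5.06; unemployed unchanged → E = 132.87, U = 11.59, labor force = 144.46 million.
New unemployment rate = 11.59 / 144.46 = 8.02%.
Change = 8.02% − 8.31% = −0.29 percentage points.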